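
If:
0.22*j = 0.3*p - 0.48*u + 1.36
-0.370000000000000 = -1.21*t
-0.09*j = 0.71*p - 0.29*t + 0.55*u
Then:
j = 5.41595690930744 - 2.76091703056769*u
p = -0.424672489082969*u - 0.561631599841207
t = 0.31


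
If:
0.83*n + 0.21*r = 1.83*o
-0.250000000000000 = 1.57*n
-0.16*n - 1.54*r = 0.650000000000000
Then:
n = -0.16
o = -0.12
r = -0.41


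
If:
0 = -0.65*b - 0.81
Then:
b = -1.25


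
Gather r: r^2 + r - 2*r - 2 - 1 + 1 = r^2 - r - 2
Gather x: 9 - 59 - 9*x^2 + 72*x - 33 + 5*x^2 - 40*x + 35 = -4*x^2 + 32*x - 48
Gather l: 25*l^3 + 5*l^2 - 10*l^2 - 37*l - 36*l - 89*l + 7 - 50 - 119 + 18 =25*l^3 - 5*l^2 - 162*l - 144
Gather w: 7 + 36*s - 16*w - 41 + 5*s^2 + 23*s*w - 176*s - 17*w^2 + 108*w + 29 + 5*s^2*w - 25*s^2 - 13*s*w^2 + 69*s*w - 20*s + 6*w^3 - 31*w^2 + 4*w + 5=-20*s^2 - 160*s + 6*w^3 + w^2*(-13*s - 48) + w*(5*s^2 + 92*s + 96)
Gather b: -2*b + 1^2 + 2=3 - 2*b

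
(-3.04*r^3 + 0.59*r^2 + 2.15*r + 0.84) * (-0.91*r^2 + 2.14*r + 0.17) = 2.7664*r^5 - 7.0425*r^4 - 1.2107*r^3 + 3.9369*r^2 + 2.1631*r + 0.1428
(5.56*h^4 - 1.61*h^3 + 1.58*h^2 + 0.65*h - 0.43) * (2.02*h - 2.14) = 11.2312*h^5 - 15.1506*h^4 + 6.637*h^3 - 2.0682*h^2 - 2.2596*h + 0.9202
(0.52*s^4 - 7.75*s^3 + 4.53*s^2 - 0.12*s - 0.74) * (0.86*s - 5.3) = 0.4472*s^5 - 9.421*s^4 + 44.9708*s^3 - 24.1122*s^2 - 0.000399999999999956*s + 3.922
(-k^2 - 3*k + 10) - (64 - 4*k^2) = 3*k^2 - 3*k - 54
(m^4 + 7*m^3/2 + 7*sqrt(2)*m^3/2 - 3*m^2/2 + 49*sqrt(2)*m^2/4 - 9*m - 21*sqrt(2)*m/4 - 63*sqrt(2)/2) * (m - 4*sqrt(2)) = m^5 - sqrt(2)*m^4/2 + 7*m^4/2 - 59*m^3/2 - 7*sqrt(2)*m^3/4 - 107*m^2 + 3*sqrt(2)*m^2/4 + 9*sqrt(2)*m/2 + 42*m + 252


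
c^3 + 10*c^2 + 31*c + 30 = (c + 2)*(c + 3)*(c + 5)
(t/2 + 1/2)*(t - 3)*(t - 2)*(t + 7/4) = t^4/2 - 9*t^3/8 - 3*t^2 + 31*t/8 + 21/4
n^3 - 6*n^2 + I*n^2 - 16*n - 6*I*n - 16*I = (n - 8)*(n + 2)*(n + I)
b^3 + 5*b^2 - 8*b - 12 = (b - 2)*(b + 1)*(b + 6)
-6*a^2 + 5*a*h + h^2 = (-a + h)*(6*a + h)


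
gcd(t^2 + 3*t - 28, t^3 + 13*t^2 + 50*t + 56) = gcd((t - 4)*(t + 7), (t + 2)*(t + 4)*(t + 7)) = t + 7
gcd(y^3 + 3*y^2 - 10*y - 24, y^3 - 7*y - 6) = y^2 - y - 6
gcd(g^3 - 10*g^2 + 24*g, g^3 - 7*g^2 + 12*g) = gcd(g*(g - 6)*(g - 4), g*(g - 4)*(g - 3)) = g^2 - 4*g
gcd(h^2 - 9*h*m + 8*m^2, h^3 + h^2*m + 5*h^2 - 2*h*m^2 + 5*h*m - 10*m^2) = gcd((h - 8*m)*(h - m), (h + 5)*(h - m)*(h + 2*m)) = h - m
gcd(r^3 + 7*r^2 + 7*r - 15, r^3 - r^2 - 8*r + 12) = r + 3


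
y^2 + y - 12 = (y - 3)*(y + 4)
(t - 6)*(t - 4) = t^2 - 10*t + 24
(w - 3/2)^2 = w^2 - 3*w + 9/4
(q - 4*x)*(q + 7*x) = q^2 + 3*q*x - 28*x^2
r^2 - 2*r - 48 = (r - 8)*(r + 6)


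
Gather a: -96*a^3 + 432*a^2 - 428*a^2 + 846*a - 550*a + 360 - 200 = -96*a^3 + 4*a^2 + 296*a + 160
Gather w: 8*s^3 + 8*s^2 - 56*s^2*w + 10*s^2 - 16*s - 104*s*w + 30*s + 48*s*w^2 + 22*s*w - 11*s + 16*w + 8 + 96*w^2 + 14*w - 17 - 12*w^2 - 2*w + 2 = 8*s^3 + 18*s^2 + 3*s + w^2*(48*s + 84) + w*(-56*s^2 - 82*s + 28) - 7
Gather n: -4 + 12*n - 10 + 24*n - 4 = 36*n - 18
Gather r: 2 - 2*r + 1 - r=3 - 3*r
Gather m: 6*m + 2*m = 8*m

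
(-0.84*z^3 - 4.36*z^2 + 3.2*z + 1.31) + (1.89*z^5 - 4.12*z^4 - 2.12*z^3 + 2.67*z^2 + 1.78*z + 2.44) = 1.89*z^5 - 4.12*z^4 - 2.96*z^3 - 1.69*z^2 + 4.98*z + 3.75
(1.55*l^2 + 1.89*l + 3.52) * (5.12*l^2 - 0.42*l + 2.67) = 7.936*l^4 + 9.0258*l^3 + 21.3671*l^2 + 3.5679*l + 9.3984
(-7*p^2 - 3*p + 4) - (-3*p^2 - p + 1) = -4*p^2 - 2*p + 3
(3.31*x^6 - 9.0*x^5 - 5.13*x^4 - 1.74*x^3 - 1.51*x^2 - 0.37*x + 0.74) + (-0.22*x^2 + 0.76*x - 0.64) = 3.31*x^6 - 9.0*x^5 - 5.13*x^4 - 1.74*x^3 - 1.73*x^2 + 0.39*x + 0.1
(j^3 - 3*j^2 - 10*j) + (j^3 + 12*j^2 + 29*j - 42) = 2*j^3 + 9*j^2 + 19*j - 42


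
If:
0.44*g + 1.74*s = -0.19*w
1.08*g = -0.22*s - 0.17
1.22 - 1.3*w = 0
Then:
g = -0.14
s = -0.07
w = 0.94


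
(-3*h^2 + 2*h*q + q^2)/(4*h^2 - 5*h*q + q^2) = (3*h + q)/(-4*h + q)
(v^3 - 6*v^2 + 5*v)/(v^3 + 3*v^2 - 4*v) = (v - 5)/(v + 4)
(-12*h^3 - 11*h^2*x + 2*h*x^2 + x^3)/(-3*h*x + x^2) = 4*h^2/x + 5*h + x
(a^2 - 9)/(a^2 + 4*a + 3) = (a - 3)/(a + 1)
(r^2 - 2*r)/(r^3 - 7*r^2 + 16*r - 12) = r/(r^2 - 5*r + 6)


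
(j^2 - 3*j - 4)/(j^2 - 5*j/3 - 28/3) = 3*(j + 1)/(3*j + 7)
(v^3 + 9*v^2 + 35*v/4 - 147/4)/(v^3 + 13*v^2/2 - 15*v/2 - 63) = (2*v^2 + 11*v - 21)/(2*(v^2 + 3*v - 18))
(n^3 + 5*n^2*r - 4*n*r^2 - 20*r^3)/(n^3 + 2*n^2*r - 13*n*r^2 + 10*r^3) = (-n - 2*r)/(-n + r)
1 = 1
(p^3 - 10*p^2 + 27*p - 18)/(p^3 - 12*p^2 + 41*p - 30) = (p - 3)/(p - 5)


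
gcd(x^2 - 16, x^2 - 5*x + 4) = x - 4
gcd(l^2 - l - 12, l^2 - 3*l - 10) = 1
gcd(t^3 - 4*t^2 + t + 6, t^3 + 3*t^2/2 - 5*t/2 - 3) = t + 1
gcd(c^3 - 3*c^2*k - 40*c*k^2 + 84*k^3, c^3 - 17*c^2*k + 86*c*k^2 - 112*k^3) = c^2 - 9*c*k + 14*k^2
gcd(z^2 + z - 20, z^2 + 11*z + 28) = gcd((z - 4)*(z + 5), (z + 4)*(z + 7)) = 1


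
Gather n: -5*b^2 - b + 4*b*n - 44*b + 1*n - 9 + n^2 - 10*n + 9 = -5*b^2 - 45*b + n^2 + n*(4*b - 9)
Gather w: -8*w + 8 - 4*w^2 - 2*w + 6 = -4*w^2 - 10*w + 14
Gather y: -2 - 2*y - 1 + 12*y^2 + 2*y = 12*y^2 - 3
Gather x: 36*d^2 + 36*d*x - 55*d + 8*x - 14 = 36*d^2 - 55*d + x*(36*d + 8) - 14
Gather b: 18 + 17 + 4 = 39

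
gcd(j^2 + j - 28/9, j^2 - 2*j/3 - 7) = j + 7/3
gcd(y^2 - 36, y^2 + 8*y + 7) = 1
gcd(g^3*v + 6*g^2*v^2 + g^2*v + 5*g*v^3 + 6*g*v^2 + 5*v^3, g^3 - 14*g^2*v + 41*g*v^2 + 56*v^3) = g + v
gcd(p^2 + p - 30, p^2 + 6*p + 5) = 1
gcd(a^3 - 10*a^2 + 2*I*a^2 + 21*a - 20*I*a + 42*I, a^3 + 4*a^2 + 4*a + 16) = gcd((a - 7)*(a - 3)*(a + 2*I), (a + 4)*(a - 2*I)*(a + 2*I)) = a + 2*I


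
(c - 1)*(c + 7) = c^2 + 6*c - 7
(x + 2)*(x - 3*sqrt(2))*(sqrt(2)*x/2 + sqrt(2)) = sqrt(2)*x^3/2 - 3*x^2 + 2*sqrt(2)*x^2 - 12*x + 2*sqrt(2)*x - 12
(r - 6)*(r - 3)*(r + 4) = r^3 - 5*r^2 - 18*r + 72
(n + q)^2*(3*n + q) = 3*n^3 + 7*n^2*q + 5*n*q^2 + q^3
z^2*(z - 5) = z^3 - 5*z^2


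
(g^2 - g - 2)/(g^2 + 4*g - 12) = (g + 1)/(g + 6)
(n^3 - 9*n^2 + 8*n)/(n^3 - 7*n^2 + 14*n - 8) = n*(n - 8)/(n^2 - 6*n + 8)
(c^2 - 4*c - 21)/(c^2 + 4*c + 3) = (c - 7)/(c + 1)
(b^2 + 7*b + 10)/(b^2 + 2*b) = (b + 5)/b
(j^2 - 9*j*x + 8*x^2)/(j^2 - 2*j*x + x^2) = (-j + 8*x)/(-j + x)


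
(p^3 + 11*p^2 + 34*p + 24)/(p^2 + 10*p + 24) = p + 1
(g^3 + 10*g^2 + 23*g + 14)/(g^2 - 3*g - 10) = (g^2 + 8*g + 7)/(g - 5)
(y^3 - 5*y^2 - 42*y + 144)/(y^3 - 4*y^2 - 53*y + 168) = (y + 6)/(y + 7)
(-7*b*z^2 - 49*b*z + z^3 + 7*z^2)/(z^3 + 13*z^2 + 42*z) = (-7*b + z)/(z + 6)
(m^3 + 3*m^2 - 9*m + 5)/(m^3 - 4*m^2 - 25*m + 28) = (m^2 + 4*m - 5)/(m^2 - 3*m - 28)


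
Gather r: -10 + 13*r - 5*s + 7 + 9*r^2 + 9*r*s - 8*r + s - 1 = 9*r^2 + r*(9*s + 5) - 4*s - 4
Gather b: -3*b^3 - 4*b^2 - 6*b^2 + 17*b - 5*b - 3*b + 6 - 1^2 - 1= -3*b^3 - 10*b^2 + 9*b + 4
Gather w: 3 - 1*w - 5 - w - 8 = -2*w - 10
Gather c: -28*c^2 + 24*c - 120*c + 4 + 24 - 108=-28*c^2 - 96*c - 80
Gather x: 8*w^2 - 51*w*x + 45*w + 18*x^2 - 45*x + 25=8*w^2 + 45*w + 18*x^2 + x*(-51*w - 45) + 25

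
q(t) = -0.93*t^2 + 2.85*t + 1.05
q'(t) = 2.85 - 1.86*t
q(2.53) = 2.31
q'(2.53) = -1.86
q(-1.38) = -4.65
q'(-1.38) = 5.42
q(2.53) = 2.31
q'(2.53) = -1.86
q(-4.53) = -30.94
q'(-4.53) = 11.28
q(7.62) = -31.23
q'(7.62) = -11.32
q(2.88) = 1.54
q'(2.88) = -2.51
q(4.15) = -3.14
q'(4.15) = -4.87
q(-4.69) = -32.77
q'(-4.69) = 11.57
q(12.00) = -98.67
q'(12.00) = -19.47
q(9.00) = -48.63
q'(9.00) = -13.89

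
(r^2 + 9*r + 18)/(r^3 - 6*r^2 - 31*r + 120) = (r^2 + 9*r + 18)/(r^3 - 6*r^2 - 31*r + 120)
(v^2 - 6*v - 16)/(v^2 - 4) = (v - 8)/(v - 2)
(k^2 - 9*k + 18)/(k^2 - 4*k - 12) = (k - 3)/(k + 2)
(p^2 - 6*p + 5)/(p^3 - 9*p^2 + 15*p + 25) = (p - 1)/(p^2 - 4*p - 5)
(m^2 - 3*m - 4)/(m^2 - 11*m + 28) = (m + 1)/(m - 7)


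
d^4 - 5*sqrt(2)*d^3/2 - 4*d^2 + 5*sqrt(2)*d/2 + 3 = (d - 1)*(d + 1)*(d - 3*sqrt(2))*(d + sqrt(2)/2)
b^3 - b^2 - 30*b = b*(b - 6)*(b + 5)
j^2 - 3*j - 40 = (j - 8)*(j + 5)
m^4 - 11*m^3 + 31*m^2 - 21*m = m*(m - 7)*(m - 3)*(m - 1)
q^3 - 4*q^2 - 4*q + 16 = (q - 4)*(q - 2)*(q + 2)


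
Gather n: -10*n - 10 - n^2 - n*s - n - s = -n^2 + n*(-s - 11) - s - 10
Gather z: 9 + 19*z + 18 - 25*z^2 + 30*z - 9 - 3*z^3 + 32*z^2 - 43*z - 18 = -3*z^3 + 7*z^2 + 6*z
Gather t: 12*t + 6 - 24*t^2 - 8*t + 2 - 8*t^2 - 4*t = 8 - 32*t^2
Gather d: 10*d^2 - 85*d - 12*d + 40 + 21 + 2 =10*d^2 - 97*d + 63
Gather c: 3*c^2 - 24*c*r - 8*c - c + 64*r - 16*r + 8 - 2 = 3*c^2 + c*(-24*r - 9) + 48*r + 6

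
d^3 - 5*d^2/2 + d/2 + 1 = (d - 2)*(d - 1)*(d + 1/2)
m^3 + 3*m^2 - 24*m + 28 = (m - 2)^2*(m + 7)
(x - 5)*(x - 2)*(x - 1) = x^3 - 8*x^2 + 17*x - 10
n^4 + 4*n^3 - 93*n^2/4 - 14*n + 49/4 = (n - 7/2)*(n - 1/2)*(n + 1)*(n + 7)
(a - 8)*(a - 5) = a^2 - 13*a + 40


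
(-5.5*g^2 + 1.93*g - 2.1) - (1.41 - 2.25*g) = -5.5*g^2 + 4.18*g - 3.51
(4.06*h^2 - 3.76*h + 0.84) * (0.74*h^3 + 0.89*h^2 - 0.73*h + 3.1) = 3.0044*h^5 + 0.831*h^4 - 5.6886*h^3 + 16.0784*h^2 - 12.2692*h + 2.604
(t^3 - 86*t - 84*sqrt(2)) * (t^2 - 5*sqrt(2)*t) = t^5 - 5*sqrt(2)*t^4 - 86*t^3 + 346*sqrt(2)*t^2 + 840*t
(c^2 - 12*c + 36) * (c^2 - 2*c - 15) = c^4 - 14*c^3 + 45*c^2 + 108*c - 540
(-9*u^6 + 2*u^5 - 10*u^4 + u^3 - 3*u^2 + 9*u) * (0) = 0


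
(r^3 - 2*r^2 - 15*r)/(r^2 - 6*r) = (r^2 - 2*r - 15)/(r - 6)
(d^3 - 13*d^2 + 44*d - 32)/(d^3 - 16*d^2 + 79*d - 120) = (d^2 - 5*d + 4)/(d^2 - 8*d + 15)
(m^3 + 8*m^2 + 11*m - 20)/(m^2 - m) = m + 9 + 20/m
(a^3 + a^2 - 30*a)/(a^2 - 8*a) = (a^2 + a - 30)/(a - 8)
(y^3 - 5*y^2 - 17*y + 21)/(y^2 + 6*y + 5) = (y^3 - 5*y^2 - 17*y + 21)/(y^2 + 6*y + 5)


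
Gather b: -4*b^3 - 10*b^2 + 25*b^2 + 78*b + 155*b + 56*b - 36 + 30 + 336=-4*b^3 + 15*b^2 + 289*b + 330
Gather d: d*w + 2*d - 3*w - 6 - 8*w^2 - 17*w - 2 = d*(w + 2) - 8*w^2 - 20*w - 8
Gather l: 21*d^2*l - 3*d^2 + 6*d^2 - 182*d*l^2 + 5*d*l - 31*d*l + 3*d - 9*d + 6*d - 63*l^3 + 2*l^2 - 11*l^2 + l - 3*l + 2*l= 3*d^2 - 63*l^3 + l^2*(-182*d - 9) + l*(21*d^2 - 26*d)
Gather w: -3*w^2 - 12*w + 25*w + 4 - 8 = -3*w^2 + 13*w - 4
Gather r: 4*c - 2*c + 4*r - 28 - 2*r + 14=2*c + 2*r - 14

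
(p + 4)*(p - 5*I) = p^2 + 4*p - 5*I*p - 20*I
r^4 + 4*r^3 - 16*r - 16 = (r - 2)*(r + 2)^3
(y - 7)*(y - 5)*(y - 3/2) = y^3 - 27*y^2/2 + 53*y - 105/2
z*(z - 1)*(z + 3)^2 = z^4 + 5*z^3 + 3*z^2 - 9*z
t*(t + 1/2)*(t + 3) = t^3 + 7*t^2/2 + 3*t/2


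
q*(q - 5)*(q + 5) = q^3 - 25*q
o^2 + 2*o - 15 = (o - 3)*(o + 5)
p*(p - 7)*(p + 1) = p^3 - 6*p^2 - 7*p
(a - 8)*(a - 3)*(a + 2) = a^3 - 9*a^2 + 2*a + 48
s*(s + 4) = s^2 + 4*s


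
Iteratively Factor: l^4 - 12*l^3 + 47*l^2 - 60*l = (l)*(l^3 - 12*l^2 + 47*l - 60) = l*(l - 5)*(l^2 - 7*l + 12) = l*(l - 5)*(l - 4)*(l - 3)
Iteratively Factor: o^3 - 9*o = (o - 3)*(o^2 + 3*o) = o*(o - 3)*(o + 3)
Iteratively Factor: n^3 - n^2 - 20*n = (n)*(n^2 - n - 20) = n*(n + 4)*(n - 5)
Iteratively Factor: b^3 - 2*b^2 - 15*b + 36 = (b - 3)*(b^2 + b - 12) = (b - 3)^2*(b + 4)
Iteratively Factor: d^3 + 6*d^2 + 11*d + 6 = (d + 2)*(d^2 + 4*d + 3) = (d + 2)*(d + 3)*(d + 1)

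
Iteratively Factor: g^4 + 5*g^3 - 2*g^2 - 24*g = (g)*(g^3 + 5*g^2 - 2*g - 24) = g*(g - 2)*(g^2 + 7*g + 12) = g*(g - 2)*(g + 4)*(g + 3)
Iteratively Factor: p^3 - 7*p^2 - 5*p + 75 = (p - 5)*(p^2 - 2*p - 15) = (p - 5)*(p + 3)*(p - 5)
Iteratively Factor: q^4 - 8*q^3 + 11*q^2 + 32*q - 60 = (q - 5)*(q^3 - 3*q^2 - 4*q + 12) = (q - 5)*(q - 3)*(q^2 - 4) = (q - 5)*(q - 3)*(q + 2)*(q - 2)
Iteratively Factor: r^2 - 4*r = (r - 4)*(r)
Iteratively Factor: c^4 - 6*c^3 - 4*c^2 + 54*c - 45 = (c + 3)*(c^3 - 9*c^2 + 23*c - 15) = (c - 3)*(c + 3)*(c^2 - 6*c + 5) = (c - 5)*(c - 3)*(c + 3)*(c - 1)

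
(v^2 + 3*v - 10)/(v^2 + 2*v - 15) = (v - 2)/(v - 3)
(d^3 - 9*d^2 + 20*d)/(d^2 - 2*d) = (d^2 - 9*d + 20)/(d - 2)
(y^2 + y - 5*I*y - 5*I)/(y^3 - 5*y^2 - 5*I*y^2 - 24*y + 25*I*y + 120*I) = (y + 1)/(y^2 - 5*y - 24)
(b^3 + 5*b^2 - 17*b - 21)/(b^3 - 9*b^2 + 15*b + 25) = (b^2 + 4*b - 21)/(b^2 - 10*b + 25)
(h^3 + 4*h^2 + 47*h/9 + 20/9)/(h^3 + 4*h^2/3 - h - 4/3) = (h + 5/3)/(h - 1)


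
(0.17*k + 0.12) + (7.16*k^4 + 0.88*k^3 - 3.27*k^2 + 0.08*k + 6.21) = 7.16*k^4 + 0.88*k^3 - 3.27*k^2 + 0.25*k + 6.33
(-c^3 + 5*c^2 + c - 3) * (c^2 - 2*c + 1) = -c^5 + 7*c^4 - 10*c^3 + 7*c - 3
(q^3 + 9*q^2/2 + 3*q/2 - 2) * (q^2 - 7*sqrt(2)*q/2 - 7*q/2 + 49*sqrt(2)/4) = q^5 - 7*sqrt(2)*q^4/2 + q^4 - 57*q^3/4 - 7*sqrt(2)*q^3/2 - 29*q^2/4 + 399*sqrt(2)*q^2/8 + 7*q + 203*sqrt(2)*q/8 - 49*sqrt(2)/2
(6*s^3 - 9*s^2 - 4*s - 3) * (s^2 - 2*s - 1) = 6*s^5 - 21*s^4 + 8*s^3 + 14*s^2 + 10*s + 3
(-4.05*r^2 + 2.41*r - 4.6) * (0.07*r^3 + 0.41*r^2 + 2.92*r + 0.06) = -0.2835*r^5 - 1.4918*r^4 - 11.1599*r^3 + 4.9082*r^2 - 13.2874*r - 0.276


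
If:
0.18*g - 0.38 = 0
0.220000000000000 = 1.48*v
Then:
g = 2.11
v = 0.15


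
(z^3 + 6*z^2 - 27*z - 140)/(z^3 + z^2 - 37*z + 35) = (z + 4)/(z - 1)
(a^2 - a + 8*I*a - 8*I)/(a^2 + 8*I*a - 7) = (a^2 - a + 8*I*a - 8*I)/(a^2 + 8*I*a - 7)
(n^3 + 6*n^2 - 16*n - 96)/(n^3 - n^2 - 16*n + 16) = (n + 6)/(n - 1)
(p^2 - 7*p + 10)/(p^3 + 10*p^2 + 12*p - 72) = (p - 5)/(p^2 + 12*p + 36)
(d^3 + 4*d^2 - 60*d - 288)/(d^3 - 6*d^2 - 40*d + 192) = (d + 6)/(d - 4)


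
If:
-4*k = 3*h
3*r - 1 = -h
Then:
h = 1 - 3*r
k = 9*r/4 - 3/4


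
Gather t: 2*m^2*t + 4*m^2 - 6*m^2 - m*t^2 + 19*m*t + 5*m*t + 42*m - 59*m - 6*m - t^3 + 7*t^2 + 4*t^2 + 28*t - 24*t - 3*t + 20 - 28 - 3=-2*m^2 - 23*m - t^3 + t^2*(11 - m) + t*(2*m^2 + 24*m + 1) - 11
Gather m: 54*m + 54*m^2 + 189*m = 54*m^2 + 243*m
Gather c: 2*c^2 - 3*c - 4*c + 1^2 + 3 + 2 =2*c^2 - 7*c + 6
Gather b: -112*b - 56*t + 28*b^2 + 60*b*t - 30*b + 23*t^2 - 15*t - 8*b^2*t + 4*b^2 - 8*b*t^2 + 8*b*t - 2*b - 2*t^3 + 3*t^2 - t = b^2*(32 - 8*t) + b*(-8*t^2 + 68*t - 144) - 2*t^3 + 26*t^2 - 72*t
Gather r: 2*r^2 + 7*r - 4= 2*r^2 + 7*r - 4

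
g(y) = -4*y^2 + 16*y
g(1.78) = 15.81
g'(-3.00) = 40.00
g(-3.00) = -84.00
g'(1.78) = 1.76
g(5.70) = -38.76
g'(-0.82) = 22.56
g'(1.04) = 7.68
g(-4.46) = -150.93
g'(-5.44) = 59.52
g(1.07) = 12.54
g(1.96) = 15.99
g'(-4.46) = 51.68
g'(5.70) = -29.60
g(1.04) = 12.31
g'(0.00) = 16.00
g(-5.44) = -205.41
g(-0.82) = -15.81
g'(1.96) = 0.32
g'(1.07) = 7.44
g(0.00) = 0.00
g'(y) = 16 - 8*y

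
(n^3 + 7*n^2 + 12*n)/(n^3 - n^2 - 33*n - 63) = n*(n + 4)/(n^2 - 4*n - 21)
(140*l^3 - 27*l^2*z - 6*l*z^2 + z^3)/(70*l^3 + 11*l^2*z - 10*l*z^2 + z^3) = (-20*l^2 + l*z + z^2)/(-10*l^2 - 3*l*z + z^2)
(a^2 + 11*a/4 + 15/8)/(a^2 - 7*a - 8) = (8*a^2 + 22*a + 15)/(8*(a^2 - 7*a - 8))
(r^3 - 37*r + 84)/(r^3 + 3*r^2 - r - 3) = (r^3 - 37*r + 84)/(r^3 + 3*r^2 - r - 3)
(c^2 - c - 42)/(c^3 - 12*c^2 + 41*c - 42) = (c + 6)/(c^2 - 5*c + 6)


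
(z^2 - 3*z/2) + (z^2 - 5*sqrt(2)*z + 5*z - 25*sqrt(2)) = 2*z^2 - 5*sqrt(2)*z + 7*z/2 - 25*sqrt(2)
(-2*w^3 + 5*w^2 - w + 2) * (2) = -4*w^3 + 10*w^2 - 2*w + 4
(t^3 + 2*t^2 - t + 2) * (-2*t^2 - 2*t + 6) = -2*t^5 - 6*t^4 + 4*t^3 + 10*t^2 - 10*t + 12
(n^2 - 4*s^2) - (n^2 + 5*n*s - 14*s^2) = -5*n*s + 10*s^2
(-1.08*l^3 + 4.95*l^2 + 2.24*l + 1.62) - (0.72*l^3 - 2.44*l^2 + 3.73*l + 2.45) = -1.8*l^3 + 7.39*l^2 - 1.49*l - 0.83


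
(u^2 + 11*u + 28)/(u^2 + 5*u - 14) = (u + 4)/(u - 2)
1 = 1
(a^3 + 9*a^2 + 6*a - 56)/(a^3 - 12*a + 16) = (a + 7)/(a - 2)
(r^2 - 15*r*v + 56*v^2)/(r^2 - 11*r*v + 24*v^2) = (r - 7*v)/(r - 3*v)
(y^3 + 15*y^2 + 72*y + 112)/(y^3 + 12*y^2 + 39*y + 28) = (y + 4)/(y + 1)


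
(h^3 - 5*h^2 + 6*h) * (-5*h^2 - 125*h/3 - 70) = -5*h^5 - 50*h^4/3 + 325*h^3/3 + 100*h^2 - 420*h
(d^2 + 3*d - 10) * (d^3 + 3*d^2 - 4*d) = d^5 + 6*d^4 - 5*d^3 - 42*d^2 + 40*d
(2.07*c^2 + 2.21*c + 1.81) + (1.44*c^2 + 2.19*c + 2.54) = 3.51*c^2 + 4.4*c + 4.35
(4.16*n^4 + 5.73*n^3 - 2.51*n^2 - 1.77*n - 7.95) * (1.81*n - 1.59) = 7.5296*n^5 + 3.7569*n^4 - 13.6538*n^3 + 0.7872*n^2 - 11.5752*n + 12.6405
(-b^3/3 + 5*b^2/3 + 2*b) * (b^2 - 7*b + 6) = -b^5/3 + 4*b^4 - 35*b^3/3 - 4*b^2 + 12*b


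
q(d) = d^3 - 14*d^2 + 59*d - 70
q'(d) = 3*d^2 - 28*d + 59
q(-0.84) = -130.03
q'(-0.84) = 84.64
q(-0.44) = -98.76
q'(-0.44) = 71.90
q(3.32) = 8.16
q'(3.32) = -0.89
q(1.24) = -16.46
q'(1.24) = 28.89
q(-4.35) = -673.88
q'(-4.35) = 237.57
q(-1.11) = -154.11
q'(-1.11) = 93.78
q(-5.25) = -910.33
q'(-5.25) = 288.69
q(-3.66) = -522.51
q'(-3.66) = 201.67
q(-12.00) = -4522.00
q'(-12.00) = 827.00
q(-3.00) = -400.00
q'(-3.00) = 170.00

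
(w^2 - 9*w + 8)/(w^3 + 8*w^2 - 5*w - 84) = (w^2 - 9*w + 8)/(w^3 + 8*w^2 - 5*w - 84)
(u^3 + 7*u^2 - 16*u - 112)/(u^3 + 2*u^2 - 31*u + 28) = (u + 4)/(u - 1)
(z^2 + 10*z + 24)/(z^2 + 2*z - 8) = (z + 6)/(z - 2)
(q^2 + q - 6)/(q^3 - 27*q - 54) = (q - 2)/(q^2 - 3*q - 18)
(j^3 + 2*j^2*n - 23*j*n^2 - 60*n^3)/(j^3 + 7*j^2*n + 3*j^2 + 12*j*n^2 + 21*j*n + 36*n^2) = (j - 5*n)/(j + 3)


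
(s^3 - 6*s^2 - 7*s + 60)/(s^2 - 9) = (s^2 - 9*s + 20)/(s - 3)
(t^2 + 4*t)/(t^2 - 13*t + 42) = t*(t + 4)/(t^2 - 13*t + 42)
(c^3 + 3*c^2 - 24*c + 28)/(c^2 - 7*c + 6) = (c^3 + 3*c^2 - 24*c + 28)/(c^2 - 7*c + 6)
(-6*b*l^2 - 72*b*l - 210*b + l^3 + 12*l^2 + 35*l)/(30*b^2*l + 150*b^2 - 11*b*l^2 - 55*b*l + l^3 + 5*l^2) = (-l - 7)/(5*b - l)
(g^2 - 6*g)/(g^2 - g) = (g - 6)/(g - 1)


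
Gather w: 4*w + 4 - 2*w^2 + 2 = -2*w^2 + 4*w + 6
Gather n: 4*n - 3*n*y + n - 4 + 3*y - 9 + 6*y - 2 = n*(5 - 3*y) + 9*y - 15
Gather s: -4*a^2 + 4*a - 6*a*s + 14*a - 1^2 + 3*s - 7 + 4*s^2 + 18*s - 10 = -4*a^2 + 18*a + 4*s^2 + s*(21 - 6*a) - 18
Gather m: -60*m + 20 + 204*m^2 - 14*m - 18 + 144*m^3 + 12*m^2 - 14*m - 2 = 144*m^3 + 216*m^2 - 88*m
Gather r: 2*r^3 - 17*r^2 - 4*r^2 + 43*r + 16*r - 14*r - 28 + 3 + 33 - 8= 2*r^3 - 21*r^2 + 45*r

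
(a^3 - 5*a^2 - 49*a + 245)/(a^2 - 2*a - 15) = (a^2 - 49)/(a + 3)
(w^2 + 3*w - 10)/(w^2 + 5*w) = (w - 2)/w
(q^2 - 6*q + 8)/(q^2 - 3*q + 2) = (q - 4)/(q - 1)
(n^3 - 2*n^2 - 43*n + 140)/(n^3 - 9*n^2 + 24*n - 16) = (n^2 + 2*n - 35)/(n^2 - 5*n + 4)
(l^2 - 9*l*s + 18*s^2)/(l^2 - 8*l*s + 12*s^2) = (-l + 3*s)/(-l + 2*s)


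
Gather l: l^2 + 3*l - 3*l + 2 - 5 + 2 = l^2 - 1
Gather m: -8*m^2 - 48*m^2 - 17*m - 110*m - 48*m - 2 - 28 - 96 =-56*m^2 - 175*m - 126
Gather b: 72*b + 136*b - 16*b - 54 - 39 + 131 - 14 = 192*b + 24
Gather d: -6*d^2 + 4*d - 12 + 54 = -6*d^2 + 4*d + 42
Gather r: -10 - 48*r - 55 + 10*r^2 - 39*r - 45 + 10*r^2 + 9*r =20*r^2 - 78*r - 110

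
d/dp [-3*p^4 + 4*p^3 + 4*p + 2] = -12*p^3 + 12*p^2 + 4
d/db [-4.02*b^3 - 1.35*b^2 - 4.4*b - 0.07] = -12.06*b^2 - 2.7*b - 4.4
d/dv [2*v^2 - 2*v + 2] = 4*v - 2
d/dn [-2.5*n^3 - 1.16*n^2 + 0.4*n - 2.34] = -7.5*n^2 - 2.32*n + 0.4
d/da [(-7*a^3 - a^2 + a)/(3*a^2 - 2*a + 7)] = (-21*a^4 + 28*a^3 - 148*a^2 - 14*a + 7)/(9*a^4 - 12*a^3 + 46*a^2 - 28*a + 49)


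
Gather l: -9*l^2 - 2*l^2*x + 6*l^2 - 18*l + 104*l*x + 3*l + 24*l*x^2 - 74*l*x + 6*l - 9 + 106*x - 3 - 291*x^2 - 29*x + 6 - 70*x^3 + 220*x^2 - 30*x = l^2*(-2*x - 3) + l*(24*x^2 + 30*x - 9) - 70*x^3 - 71*x^2 + 47*x - 6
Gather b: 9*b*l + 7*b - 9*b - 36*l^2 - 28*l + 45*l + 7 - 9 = b*(9*l - 2) - 36*l^2 + 17*l - 2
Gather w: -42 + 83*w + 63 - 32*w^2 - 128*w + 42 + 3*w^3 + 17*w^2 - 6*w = 3*w^3 - 15*w^2 - 51*w + 63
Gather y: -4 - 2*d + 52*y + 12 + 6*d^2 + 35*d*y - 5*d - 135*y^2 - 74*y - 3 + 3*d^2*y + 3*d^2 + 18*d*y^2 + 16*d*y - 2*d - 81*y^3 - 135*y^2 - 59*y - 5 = 9*d^2 - 9*d - 81*y^3 + y^2*(18*d - 270) + y*(3*d^2 + 51*d - 81)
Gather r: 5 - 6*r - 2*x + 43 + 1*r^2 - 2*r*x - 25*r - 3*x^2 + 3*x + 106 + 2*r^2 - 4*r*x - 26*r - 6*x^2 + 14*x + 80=3*r^2 + r*(-6*x - 57) - 9*x^2 + 15*x + 234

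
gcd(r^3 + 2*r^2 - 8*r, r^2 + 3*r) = r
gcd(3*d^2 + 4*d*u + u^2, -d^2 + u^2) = d + u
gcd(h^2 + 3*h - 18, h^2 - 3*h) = h - 3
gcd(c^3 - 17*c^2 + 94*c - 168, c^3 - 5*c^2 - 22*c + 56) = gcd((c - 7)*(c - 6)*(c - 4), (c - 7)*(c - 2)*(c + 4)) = c - 7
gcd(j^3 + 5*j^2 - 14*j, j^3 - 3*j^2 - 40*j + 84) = j - 2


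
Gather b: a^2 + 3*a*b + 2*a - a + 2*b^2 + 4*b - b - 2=a^2 + a + 2*b^2 + b*(3*a + 3) - 2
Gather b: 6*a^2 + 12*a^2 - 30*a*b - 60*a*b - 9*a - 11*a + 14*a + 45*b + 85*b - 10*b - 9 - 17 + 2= 18*a^2 - 6*a + b*(120 - 90*a) - 24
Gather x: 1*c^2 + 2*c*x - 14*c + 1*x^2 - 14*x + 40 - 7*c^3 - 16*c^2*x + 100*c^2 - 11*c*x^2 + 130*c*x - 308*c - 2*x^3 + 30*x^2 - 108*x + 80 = -7*c^3 + 101*c^2 - 322*c - 2*x^3 + x^2*(31 - 11*c) + x*(-16*c^2 + 132*c - 122) + 120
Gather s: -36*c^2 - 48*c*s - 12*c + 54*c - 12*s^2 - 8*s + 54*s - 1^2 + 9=-36*c^2 + 42*c - 12*s^2 + s*(46 - 48*c) + 8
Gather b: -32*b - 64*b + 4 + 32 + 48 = 84 - 96*b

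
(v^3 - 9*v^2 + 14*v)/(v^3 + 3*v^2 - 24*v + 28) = v*(v - 7)/(v^2 + 5*v - 14)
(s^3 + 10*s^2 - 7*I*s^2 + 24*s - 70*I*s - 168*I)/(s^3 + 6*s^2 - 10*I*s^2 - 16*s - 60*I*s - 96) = (s^2 + s*(4 - 7*I) - 28*I)/(s^2 - 10*I*s - 16)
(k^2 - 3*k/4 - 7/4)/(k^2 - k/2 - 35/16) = 4*(k + 1)/(4*k + 5)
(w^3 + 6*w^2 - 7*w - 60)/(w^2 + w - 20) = (w^2 + w - 12)/(w - 4)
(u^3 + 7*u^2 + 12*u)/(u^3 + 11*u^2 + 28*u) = (u + 3)/(u + 7)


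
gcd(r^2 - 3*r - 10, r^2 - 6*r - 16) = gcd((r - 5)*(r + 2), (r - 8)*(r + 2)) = r + 2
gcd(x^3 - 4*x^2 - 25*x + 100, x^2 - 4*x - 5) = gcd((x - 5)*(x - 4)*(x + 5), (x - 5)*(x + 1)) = x - 5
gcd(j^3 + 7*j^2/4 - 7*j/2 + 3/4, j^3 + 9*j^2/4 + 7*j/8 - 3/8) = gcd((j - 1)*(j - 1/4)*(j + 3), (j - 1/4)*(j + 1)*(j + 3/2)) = j - 1/4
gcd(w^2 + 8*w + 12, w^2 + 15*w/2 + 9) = w + 6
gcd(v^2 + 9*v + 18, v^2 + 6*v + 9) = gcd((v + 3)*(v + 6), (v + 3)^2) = v + 3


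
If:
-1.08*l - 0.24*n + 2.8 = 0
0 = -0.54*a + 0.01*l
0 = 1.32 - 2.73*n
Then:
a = 0.05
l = 2.49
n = 0.48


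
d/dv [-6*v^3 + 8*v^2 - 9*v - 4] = -18*v^2 + 16*v - 9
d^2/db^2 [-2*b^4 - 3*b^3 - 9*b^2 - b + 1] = -24*b^2 - 18*b - 18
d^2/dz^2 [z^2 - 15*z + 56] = 2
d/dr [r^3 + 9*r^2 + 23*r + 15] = 3*r^2 + 18*r + 23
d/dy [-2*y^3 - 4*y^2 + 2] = 2*y*(-3*y - 4)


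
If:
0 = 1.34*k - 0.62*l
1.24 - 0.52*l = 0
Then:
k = 1.10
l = 2.38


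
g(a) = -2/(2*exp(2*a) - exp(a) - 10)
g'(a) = -2*(-4*exp(2*a) + exp(a))/(2*exp(2*a) - exp(a) - 10)^2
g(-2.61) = 0.20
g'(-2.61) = -0.00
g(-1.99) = 0.20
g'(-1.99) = -0.00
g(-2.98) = 0.20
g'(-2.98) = -0.00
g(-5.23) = 0.20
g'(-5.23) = -0.00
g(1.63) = -0.05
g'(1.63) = 0.14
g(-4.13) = 0.20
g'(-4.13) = -0.00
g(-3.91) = 0.20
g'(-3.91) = -0.00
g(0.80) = 0.86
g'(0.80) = 6.54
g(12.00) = 0.00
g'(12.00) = 0.00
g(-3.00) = 0.20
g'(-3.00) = 0.00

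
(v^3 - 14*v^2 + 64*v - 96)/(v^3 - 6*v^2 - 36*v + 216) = (v^2 - 8*v + 16)/(v^2 - 36)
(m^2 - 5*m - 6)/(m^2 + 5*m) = (m^2 - 5*m - 6)/(m*(m + 5))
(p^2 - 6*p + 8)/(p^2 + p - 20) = (p - 2)/(p + 5)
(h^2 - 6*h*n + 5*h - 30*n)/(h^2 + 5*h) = (h - 6*n)/h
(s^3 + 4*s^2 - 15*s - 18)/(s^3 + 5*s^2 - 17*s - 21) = (s + 6)/(s + 7)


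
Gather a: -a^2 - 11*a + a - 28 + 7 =-a^2 - 10*a - 21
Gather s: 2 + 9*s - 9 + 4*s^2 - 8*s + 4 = 4*s^2 + s - 3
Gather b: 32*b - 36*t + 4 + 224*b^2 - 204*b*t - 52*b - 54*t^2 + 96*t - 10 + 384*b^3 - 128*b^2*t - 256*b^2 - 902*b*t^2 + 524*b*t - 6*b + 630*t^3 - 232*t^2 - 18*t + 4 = 384*b^3 + b^2*(-128*t - 32) + b*(-902*t^2 + 320*t - 26) + 630*t^3 - 286*t^2 + 42*t - 2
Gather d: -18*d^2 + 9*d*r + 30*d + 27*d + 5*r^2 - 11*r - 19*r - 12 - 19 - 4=-18*d^2 + d*(9*r + 57) + 5*r^2 - 30*r - 35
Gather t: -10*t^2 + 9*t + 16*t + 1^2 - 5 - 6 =-10*t^2 + 25*t - 10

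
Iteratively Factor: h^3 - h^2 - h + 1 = (h + 1)*(h^2 - 2*h + 1) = (h - 1)*(h + 1)*(h - 1)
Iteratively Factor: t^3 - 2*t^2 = (t)*(t^2 - 2*t) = t^2*(t - 2)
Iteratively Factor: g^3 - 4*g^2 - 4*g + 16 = (g - 4)*(g^2 - 4) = (g - 4)*(g + 2)*(g - 2)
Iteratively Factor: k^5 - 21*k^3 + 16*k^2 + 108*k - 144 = (k + 4)*(k^4 - 4*k^3 - 5*k^2 + 36*k - 36) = (k - 2)*(k + 4)*(k^3 - 2*k^2 - 9*k + 18) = (k - 2)^2*(k + 4)*(k^2 - 9) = (k - 3)*(k - 2)^2*(k + 4)*(k + 3)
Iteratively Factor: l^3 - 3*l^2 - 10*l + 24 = (l - 2)*(l^2 - l - 12) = (l - 4)*(l - 2)*(l + 3)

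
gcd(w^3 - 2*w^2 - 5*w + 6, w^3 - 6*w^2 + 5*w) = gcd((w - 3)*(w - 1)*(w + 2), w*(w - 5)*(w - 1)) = w - 1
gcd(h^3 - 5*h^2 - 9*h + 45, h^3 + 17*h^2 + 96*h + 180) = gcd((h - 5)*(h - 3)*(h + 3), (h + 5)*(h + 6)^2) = 1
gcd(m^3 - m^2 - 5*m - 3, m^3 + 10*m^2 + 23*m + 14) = m + 1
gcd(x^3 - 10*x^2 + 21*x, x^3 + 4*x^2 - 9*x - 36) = x - 3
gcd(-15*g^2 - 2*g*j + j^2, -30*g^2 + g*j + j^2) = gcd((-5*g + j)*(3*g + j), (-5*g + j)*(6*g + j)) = 5*g - j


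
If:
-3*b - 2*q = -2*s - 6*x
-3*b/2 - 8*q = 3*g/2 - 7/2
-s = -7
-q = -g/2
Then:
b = 11*x/5 + 49/10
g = -3*x/5 - 7/10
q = -3*x/10 - 7/20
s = 7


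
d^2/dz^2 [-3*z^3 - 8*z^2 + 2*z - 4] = -18*z - 16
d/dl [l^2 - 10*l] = 2*l - 10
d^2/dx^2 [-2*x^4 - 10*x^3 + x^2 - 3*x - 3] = -24*x^2 - 60*x + 2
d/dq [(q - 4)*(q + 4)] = 2*q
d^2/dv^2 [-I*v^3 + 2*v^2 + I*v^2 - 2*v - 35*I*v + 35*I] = -6*I*v + 4 + 2*I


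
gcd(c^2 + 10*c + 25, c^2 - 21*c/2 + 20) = 1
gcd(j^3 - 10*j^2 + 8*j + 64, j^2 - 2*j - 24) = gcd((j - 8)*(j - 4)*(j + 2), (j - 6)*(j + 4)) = 1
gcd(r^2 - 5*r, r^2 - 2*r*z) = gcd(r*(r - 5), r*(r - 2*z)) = r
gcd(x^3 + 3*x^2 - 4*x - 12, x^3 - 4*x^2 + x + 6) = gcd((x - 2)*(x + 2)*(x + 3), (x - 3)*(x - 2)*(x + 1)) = x - 2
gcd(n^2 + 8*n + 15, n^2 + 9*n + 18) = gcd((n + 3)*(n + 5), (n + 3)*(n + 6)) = n + 3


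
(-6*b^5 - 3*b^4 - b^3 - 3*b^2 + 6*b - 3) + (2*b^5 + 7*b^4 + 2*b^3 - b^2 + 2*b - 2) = -4*b^5 + 4*b^4 + b^3 - 4*b^2 + 8*b - 5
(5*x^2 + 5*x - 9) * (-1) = -5*x^2 - 5*x + 9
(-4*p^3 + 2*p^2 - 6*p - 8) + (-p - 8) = -4*p^3 + 2*p^2 - 7*p - 16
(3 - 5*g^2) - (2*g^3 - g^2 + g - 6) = -2*g^3 - 4*g^2 - g + 9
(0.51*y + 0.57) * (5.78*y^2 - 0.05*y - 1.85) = 2.9478*y^3 + 3.2691*y^2 - 0.972*y - 1.0545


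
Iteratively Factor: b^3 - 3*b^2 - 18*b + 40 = (b + 4)*(b^2 - 7*b + 10) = (b - 5)*(b + 4)*(b - 2)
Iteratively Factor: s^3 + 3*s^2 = (s)*(s^2 + 3*s) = s*(s + 3)*(s)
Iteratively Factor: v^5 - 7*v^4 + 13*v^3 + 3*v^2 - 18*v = (v + 1)*(v^4 - 8*v^3 + 21*v^2 - 18*v) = v*(v + 1)*(v^3 - 8*v^2 + 21*v - 18) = v*(v - 3)*(v + 1)*(v^2 - 5*v + 6) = v*(v - 3)*(v - 2)*(v + 1)*(v - 3)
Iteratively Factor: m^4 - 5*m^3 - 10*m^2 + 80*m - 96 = (m - 4)*(m^3 - m^2 - 14*m + 24) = (m - 4)*(m - 2)*(m^2 + m - 12) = (m - 4)*(m - 3)*(m - 2)*(m + 4)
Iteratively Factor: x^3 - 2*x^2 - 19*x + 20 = (x - 5)*(x^2 + 3*x - 4) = (x - 5)*(x + 4)*(x - 1)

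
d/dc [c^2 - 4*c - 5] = 2*c - 4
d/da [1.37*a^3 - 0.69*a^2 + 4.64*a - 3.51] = 4.11*a^2 - 1.38*a + 4.64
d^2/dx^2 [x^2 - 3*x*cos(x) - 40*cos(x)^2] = 3*x*cos(x) - 160*sin(x)^2 + 6*sin(x) + 82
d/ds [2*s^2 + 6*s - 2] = 4*s + 6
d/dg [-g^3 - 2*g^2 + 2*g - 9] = -3*g^2 - 4*g + 2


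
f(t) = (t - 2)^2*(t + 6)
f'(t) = (t - 2)^2 + (t + 6)*(2*t - 4)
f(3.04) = 9.78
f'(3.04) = 19.88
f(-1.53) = 55.70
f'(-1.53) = -19.10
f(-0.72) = 39.06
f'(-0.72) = -21.32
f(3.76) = 30.23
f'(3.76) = 37.45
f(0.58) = 13.27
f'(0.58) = -16.67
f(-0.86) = 42.04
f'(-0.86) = -21.22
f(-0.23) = 28.69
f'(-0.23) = -20.76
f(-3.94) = 72.68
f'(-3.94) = 10.81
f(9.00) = 735.00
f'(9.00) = 259.00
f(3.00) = 9.00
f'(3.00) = 19.00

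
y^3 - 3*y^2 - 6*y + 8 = (y - 4)*(y - 1)*(y + 2)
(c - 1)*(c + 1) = c^2 - 1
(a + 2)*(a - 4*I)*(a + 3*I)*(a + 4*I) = a^4 + 2*a^3 + 3*I*a^3 + 16*a^2 + 6*I*a^2 + 32*a + 48*I*a + 96*I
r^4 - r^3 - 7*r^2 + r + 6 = (r - 3)*(r - 1)*(r + 1)*(r + 2)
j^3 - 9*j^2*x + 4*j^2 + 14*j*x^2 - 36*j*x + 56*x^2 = (j + 4)*(j - 7*x)*(j - 2*x)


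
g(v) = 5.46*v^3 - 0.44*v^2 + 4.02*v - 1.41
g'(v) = 16.38*v^2 - 0.88*v + 4.02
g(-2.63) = -114.35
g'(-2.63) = 119.63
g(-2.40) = -89.07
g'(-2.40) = 100.48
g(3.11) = 171.07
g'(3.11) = 159.71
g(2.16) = 60.24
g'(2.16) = 78.54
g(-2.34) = -83.18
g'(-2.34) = 95.77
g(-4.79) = -630.83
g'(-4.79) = 384.06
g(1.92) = 43.33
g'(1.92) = 62.71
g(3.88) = 326.49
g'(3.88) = 247.20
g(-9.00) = -4053.57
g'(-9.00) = 1338.72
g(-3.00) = -164.85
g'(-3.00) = 154.08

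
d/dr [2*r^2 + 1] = 4*r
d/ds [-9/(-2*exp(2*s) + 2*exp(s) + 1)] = (18 - 36*exp(s))*exp(s)/(-2*exp(2*s) + 2*exp(s) + 1)^2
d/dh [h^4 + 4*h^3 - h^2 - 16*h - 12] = 4*h^3 + 12*h^2 - 2*h - 16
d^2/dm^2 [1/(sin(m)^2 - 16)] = 2*(-2*sin(m)^4 - 29*sin(m)^2 + 16)/(sin(m)^2 - 16)^3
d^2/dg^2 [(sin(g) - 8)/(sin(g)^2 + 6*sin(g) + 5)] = (-sin(g)^4 + 39*sin(g)^3 + 137*sin(g)^2 - 27*sin(g) - 556)/((sin(g) + 1)^2*(sin(g) + 5)^3)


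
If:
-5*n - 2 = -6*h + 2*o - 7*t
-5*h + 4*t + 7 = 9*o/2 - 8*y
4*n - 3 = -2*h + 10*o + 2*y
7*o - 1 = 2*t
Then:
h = 415*y/523 + 1103/1046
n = 154/523 - 501*y/523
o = 15/523 - 222*y/523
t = -777*y/523 - 209/523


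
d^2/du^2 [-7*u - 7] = 0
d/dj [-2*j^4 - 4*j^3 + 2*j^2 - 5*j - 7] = -8*j^3 - 12*j^2 + 4*j - 5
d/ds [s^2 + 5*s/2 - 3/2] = 2*s + 5/2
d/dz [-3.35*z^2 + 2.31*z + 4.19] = 2.31 - 6.7*z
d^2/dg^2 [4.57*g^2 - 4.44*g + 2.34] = 9.14000000000000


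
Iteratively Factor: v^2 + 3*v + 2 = (v + 1)*(v + 2)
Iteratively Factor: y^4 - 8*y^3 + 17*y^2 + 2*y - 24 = (y - 4)*(y^3 - 4*y^2 + y + 6) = (y - 4)*(y - 3)*(y^2 - y - 2) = (y - 4)*(y - 3)*(y + 1)*(y - 2)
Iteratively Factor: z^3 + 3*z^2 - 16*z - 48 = (z - 4)*(z^2 + 7*z + 12) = (z - 4)*(z + 3)*(z + 4)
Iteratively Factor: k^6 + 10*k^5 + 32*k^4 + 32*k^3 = (k + 2)*(k^5 + 8*k^4 + 16*k^3) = k*(k + 2)*(k^4 + 8*k^3 + 16*k^2) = k*(k + 2)*(k + 4)*(k^3 + 4*k^2) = k^2*(k + 2)*(k + 4)*(k^2 + 4*k) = k^2*(k + 2)*(k + 4)^2*(k)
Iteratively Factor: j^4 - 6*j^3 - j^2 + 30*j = (j - 3)*(j^3 - 3*j^2 - 10*j) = j*(j - 3)*(j^2 - 3*j - 10) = j*(j - 5)*(j - 3)*(j + 2)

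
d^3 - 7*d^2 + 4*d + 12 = (d - 6)*(d - 2)*(d + 1)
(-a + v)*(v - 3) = -a*v + 3*a + v^2 - 3*v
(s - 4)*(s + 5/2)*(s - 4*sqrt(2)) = s^3 - 4*sqrt(2)*s^2 - 3*s^2/2 - 10*s + 6*sqrt(2)*s + 40*sqrt(2)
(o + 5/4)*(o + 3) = o^2 + 17*o/4 + 15/4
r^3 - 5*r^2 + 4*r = r*(r - 4)*(r - 1)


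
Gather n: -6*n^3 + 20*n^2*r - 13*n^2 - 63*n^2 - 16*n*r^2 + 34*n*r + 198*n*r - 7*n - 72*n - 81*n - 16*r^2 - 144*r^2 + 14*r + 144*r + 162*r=-6*n^3 + n^2*(20*r - 76) + n*(-16*r^2 + 232*r - 160) - 160*r^2 + 320*r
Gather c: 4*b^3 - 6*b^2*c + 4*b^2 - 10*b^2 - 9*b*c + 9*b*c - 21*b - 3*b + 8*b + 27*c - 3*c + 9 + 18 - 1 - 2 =4*b^3 - 6*b^2 - 16*b + c*(24 - 6*b^2) + 24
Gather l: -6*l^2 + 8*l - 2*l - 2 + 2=-6*l^2 + 6*l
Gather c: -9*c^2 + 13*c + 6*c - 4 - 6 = -9*c^2 + 19*c - 10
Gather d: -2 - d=-d - 2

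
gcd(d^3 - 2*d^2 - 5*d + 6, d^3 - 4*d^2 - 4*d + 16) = d + 2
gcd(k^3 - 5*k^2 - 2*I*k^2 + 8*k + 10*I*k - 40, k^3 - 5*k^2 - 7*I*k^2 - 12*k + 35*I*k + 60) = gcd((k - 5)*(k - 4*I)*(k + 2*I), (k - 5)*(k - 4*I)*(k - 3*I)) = k^2 + k*(-5 - 4*I) + 20*I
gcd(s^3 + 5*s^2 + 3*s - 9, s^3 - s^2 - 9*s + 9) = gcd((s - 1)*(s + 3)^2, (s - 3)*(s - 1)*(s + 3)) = s^2 + 2*s - 3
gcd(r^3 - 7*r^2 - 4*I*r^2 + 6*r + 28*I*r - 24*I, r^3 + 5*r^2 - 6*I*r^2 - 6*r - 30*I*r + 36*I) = r - 1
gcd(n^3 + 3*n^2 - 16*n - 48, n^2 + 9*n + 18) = n + 3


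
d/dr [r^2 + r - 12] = 2*r + 1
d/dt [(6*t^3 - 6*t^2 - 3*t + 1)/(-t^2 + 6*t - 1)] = (-6*t^4 + 72*t^3 - 57*t^2 + 14*t - 3)/(t^4 - 12*t^3 + 38*t^2 - 12*t + 1)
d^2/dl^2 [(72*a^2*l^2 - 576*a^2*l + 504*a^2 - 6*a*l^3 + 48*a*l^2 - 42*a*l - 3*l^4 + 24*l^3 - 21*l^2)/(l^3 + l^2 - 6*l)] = 12*(12*a^2*l^6 - 288*a^2*l^5 + 432*a^2*l^4 + 72*a^2*l^3 - 1260*a^2*l^2 - 1512*a^2*l + 3024*a^2 + 9*a*l^6 - 39*a*l^5 + 123*a*l^4 - 37*a*l^3 - 11*l^6 + 81*l^5 - 117*l^4 + 123*l^3)/(l^3*(l^6 + 3*l^5 - 15*l^4 - 35*l^3 + 90*l^2 + 108*l - 216))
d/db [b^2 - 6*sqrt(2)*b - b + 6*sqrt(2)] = 2*b - 6*sqrt(2) - 1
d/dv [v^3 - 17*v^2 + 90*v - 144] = 3*v^2 - 34*v + 90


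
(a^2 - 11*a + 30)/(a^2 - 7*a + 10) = (a - 6)/(a - 2)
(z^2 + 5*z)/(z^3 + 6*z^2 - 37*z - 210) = z/(z^2 + z - 42)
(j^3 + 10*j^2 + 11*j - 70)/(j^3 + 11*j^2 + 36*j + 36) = (j^3 + 10*j^2 + 11*j - 70)/(j^3 + 11*j^2 + 36*j + 36)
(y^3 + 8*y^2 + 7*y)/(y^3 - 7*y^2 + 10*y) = (y^2 + 8*y + 7)/(y^2 - 7*y + 10)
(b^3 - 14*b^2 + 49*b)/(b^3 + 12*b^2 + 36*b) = (b^2 - 14*b + 49)/(b^2 + 12*b + 36)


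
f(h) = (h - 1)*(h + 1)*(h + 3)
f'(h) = (h - 1)*(h + 1) + (h - 1)*(h + 3) + (h + 1)*(h + 3) = 3*h^2 + 6*h - 1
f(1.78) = 10.36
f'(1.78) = 19.19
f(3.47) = 71.43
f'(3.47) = 55.94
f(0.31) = -2.99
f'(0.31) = 1.15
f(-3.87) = -12.16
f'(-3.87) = 20.71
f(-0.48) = -1.94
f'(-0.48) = -3.19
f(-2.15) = 3.08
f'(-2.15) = -0.03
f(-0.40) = -2.18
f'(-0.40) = -2.92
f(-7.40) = -236.54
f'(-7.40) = 118.88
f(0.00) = -3.00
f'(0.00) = -1.00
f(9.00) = 960.00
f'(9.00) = 296.00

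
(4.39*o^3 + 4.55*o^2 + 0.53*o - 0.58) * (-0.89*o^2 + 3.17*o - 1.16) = -3.9071*o^5 + 9.8668*o^4 + 8.8594*o^3 - 3.0817*o^2 - 2.4534*o + 0.6728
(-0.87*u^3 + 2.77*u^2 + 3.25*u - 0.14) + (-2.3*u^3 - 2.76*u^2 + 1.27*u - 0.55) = -3.17*u^3 + 0.0100000000000002*u^2 + 4.52*u - 0.69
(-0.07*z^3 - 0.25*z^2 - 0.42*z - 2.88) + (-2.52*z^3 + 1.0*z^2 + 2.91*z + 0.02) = -2.59*z^3 + 0.75*z^2 + 2.49*z - 2.86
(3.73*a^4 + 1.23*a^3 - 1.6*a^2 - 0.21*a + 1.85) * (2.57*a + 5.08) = 9.5861*a^5 + 22.1095*a^4 + 2.1364*a^3 - 8.6677*a^2 + 3.6877*a + 9.398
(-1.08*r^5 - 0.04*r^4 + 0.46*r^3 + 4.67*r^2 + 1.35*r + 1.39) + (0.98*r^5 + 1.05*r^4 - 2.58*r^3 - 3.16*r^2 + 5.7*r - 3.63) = -0.1*r^5 + 1.01*r^4 - 2.12*r^3 + 1.51*r^2 + 7.05*r - 2.24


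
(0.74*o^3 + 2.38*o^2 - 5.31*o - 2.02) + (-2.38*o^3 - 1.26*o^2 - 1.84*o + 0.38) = -1.64*o^3 + 1.12*o^2 - 7.15*o - 1.64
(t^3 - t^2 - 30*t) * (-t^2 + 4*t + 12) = -t^5 + 5*t^4 + 38*t^3 - 132*t^2 - 360*t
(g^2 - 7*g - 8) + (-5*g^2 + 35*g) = -4*g^2 + 28*g - 8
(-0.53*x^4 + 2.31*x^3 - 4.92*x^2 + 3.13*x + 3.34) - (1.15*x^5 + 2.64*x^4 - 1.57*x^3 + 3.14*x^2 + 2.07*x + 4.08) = -1.15*x^5 - 3.17*x^4 + 3.88*x^3 - 8.06*x^2 + 1.06*x - 0.74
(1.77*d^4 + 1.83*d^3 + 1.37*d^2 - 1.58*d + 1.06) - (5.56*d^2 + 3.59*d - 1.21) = 1.77*d^4 + 1.83*d^3 - 4.19*d^2 - 5.17*d + 2.27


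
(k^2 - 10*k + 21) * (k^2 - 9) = k^4 - 10*k^3 + 12*k^2 + 90*k - 189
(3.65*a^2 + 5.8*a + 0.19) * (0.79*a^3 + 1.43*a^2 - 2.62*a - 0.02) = 2.8835*a^5 + 9.8015*a^4 - 1.1189*a^3 - 14.9973*a^2 - 0.6138*a - 0.0038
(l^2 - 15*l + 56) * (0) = 0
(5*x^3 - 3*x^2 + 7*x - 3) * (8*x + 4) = 40*x^4 - 4*x^3 + 44*x^2 + 4*x - 12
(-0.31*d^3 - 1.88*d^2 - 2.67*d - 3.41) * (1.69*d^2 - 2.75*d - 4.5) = -0.5239*d^5 - 2.3247*d^4 + 2.0527*d^3 + 10.0396*d^2 + 21.3925*d + 15.345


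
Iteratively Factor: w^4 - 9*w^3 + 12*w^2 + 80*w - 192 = (w + 3)*(w^3 - 12*w^2 + 48*w - 64) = (w - 4)*(w + 3)*(w^2 - 8*w + 16) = (w - 4)^2*(w + 3)*(w - 4)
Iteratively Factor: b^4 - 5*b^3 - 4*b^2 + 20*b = (b)*(b^3 - 5*b^2 - 4*b + 20) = b*(b + 2)*(b^2 - 7*b + 10) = b*(b - 5)*(b + 2)*(b - 2)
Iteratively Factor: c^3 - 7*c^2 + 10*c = (c - 2)*(c^2 - 5*c) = (c - 5)*(c - 2)*(c)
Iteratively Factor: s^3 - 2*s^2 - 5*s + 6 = (s + 2)*(s^2 - 4*s + 3) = (s - 3)*(s + 2)*(s - 1)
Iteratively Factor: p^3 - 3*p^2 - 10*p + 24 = (p - 4)*(p^2 + p - 6) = (p - 4)*(p - 2)*(p + 3)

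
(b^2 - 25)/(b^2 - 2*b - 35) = (b - 5)/(b - 7)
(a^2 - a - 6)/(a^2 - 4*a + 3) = (a + 2)/(a - 1)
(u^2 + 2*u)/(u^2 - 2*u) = (u + 2)/(u - 2)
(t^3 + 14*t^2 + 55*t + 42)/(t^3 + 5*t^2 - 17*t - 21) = (t + 6)/(t - 3)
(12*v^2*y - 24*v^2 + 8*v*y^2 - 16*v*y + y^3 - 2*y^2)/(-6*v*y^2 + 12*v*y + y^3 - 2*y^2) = (12*v^2 + 8*v*y + y^2)/(y*(-6*v + y))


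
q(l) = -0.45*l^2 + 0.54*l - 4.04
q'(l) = 0.54 - 0.9*l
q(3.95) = -8.93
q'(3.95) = -3.02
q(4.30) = -10.04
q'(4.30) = -3.33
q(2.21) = -5.04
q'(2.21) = -1.45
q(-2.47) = -8.12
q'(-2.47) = 2.76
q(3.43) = -7.48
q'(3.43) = -2.55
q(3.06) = -6.60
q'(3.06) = -2.21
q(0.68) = -3.88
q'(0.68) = -0.07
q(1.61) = -4.34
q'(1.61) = -0.91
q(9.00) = -35.63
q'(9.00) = -7.56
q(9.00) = -35.63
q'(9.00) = -7.56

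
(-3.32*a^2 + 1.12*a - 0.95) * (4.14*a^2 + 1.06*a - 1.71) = -13.7448*a^4 + 1.1176*a^3 + 2.9314*a^2 - 2.9222*a + 1.6245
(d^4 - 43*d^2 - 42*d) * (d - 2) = d^5 - 2*d^4 - 43*d^3 + 44*d^2 + 84*d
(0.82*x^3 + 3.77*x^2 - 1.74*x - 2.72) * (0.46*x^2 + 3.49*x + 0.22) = 0.3772*x^5 + 4.596*x^4 + 12.5373*x^3 - 6.4944*x^2 - 9.8756*x - 0.5984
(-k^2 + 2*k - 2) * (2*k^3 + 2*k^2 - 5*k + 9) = -2*k^5 + 2*k^4 + 5*k^3 - 23*k^2 + 28*k - 18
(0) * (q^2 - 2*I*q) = 0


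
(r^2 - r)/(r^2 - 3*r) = (r - 1)/(r - 3)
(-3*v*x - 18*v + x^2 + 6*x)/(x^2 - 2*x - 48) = (-3*v + x)/(x - 8)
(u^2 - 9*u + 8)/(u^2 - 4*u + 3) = (u - 8)/(u - 3)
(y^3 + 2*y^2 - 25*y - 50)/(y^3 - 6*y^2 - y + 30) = (y + 5)/(y - 3)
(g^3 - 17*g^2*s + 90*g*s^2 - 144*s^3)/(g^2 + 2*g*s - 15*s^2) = (g^2 - 14*g*s + 48*s^2)/(g + 5*s)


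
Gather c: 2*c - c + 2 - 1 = c + 1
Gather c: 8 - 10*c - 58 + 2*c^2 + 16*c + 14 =2*c^2 + 6*c - 36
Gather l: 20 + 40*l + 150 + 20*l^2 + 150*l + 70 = 20*l^2 + 190*l + 240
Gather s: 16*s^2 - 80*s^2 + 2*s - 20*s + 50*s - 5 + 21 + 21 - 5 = -64*s^2 + 32*s + 32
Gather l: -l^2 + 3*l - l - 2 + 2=-l^2 + 2*l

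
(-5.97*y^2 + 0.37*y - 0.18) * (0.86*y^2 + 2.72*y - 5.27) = -5.1342*y^4 - 15.9202*y^3 + 32.3135*y^2 - 2.4395*y + 0.9486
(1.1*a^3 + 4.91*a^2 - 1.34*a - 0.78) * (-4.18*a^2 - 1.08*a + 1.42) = -4.598*a^5 - 21.7118*a^4 + 1.8604*a^3 + 11.6798*a^2 - 1.0604*a - 1.1076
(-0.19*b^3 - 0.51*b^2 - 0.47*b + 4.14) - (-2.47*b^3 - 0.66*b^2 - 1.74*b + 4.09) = 2.28*b^3 + 0.15*b^2 + 1.27*b + 0.0499999999999998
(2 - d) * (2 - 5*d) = 5*d^2 - 12*d + 4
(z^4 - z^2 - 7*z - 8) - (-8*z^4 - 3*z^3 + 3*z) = 9*z^4 + 3*z^3 - z^2 - 10*z - 8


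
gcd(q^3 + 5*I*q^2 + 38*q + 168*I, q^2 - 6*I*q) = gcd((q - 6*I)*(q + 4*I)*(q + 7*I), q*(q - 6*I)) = q - 6*I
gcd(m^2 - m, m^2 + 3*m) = m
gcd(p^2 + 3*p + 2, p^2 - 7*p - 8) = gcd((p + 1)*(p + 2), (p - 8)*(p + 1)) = p + 1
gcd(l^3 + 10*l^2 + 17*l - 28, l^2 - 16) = l + 4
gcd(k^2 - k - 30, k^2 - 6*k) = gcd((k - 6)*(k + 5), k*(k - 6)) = k - 6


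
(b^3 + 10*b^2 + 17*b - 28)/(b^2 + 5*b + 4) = (b^2 + 6*b - 7)/(b + 1)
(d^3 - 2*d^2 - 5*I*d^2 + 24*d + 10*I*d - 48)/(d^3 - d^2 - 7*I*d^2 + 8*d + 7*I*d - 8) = (d^2 + d*(-2 + 3*I) - 6*I)/(d^2 + d*(-1 + I) - I)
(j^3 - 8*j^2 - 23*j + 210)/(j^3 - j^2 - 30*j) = (j - 7)/j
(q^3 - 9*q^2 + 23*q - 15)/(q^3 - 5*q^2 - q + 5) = (q - 3)/(q + 1)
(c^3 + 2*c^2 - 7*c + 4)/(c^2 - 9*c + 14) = (c^3 + 2*c^2 - 7*c + 4)/(c^2 - 9*c + 14)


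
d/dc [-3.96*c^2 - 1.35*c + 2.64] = -7.92*c - 1.35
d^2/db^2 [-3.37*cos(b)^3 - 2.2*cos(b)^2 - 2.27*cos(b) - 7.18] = 4.7975*cos(b) + 4.4*cos(2*b) + 7.5825*cos(3*b)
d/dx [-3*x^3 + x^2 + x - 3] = -9*x^2 + 2*x + 1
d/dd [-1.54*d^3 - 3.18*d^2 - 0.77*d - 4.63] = -4.62*d^2 - 6.36*d - 0.77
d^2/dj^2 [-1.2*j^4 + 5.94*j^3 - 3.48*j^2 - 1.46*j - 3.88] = -14.4*j^2 + 35.64*j - 6.96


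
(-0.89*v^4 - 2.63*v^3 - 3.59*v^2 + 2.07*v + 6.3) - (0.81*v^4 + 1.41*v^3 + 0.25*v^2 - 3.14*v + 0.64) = -1.7*v^4 - 4.04*v^3 - 3.84*v^2 + 5.21*v + 5.66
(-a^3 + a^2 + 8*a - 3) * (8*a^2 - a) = -8*a^5 + 9*a^4 + 63*a^3 - 32*a^2 + 3*a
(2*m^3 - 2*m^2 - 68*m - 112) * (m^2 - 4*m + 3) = 2*m^5 - 10*m^4 - 54*m^3 + 154*m^2 + 244*m - 336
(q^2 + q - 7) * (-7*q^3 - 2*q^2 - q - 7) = -7*q^5 - 9*q^4 + 46*q^3 + 6*q^2 + 49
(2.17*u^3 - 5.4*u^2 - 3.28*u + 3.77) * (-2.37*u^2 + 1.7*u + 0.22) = -5.1429*u^5 + 16.487*u^4 - 0.929*u^3 - 15.6989*u^2 + 5.6874*u + 0.8294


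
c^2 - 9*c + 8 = (c - 8)*(c - 1)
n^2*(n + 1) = n^3 + n^2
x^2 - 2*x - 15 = (x - 5)*(x + 3)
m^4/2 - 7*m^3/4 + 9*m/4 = m*(m/2 + 1/2)*(m - 3)*(m - 3/2)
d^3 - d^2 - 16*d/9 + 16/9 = (d - 4/3)*(d - 1)*(d + 4/3)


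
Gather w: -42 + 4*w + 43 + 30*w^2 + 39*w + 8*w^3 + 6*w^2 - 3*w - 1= 8*w^3 + 36*w^2 + 40*w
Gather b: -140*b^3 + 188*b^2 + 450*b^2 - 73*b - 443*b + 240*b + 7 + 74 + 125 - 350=-140*b^3 + 638*b^2 - 276*b - 144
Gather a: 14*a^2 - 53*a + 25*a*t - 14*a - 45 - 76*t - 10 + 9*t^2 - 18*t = 14*a^2 + a*(25*t - 67) + 9*t^2 - 94*t - 55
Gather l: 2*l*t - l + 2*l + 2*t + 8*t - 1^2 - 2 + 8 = l*(2*t + 1) + 10*t + 5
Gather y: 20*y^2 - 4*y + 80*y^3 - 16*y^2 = 80*y^3 + 4*y^2 - 4*y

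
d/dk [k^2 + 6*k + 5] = 2*k + 6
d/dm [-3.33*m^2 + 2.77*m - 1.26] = 2.77 - 6.66*m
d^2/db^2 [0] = 0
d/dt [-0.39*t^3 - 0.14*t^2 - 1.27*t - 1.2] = -1.17*t^2 - 0.28*t - 1.27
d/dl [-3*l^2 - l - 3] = -6*l - 1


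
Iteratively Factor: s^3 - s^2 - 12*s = (s - 4)*(s^2 + 3*s) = s*(s - 4)*(s + 3)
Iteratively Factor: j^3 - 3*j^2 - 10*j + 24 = (j + 3)*(j^2 - 6*j + 8) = (j - 2)*(j + 3)*(j - 4)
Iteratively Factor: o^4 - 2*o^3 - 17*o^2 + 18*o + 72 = (o + 3)*(o^3 - 5*o^2 - 2*o + 24) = (o - 4)*(o + 3)*(o^2 - o - 6) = (o - 4)*(o - 3)*(o + 3)*(o + 2)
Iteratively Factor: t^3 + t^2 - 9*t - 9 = (t + 1)*(t^2 - 9) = (t + 1)*(t + 3)*(t - 3)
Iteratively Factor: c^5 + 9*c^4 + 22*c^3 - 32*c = (c)*(c^4 + 9*c^3 + 22*c^2 - 32) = c*(c + 4)*(c^3 + 5*c^2 + 2*c - 8) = c*(c + 2)*(c + 4)*(c^2 + 3*c - 4) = c*(c - 1)*(c + 2)*(c + 4)*(c + 4)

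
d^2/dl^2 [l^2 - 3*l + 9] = 2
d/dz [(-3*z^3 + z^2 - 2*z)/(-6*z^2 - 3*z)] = (6*z^2 + 6*z - 5)/(3*(4*z^2 + 4*z + 1))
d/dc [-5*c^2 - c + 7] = -10*c - 1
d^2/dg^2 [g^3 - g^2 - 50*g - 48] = 6*g - 2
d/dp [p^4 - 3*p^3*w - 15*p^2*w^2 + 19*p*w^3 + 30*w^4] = 4*p^3 - 9*p^2*w - 30*p*w^2 + 19*w^3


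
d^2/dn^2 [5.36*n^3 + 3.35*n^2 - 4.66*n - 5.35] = 32.16*n + 6.7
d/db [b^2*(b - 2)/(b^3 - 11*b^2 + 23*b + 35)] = b*(-9*b^3 + 46*b^2 + 59*b - 140)/(b^6 - 22*b^5 + 167*b^4 - 436*b^3 - 241*b^2 + 1610*b + 1225)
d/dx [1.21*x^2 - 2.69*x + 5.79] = 2.42*x - 2.69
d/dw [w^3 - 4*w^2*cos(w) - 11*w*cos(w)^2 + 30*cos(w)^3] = 4*w^2*sin(w) + 3*w^2 + 11*w*sin(2*w) - 8*w*cos(w) - 90*sin(w)*cos(w)^2 - 11*cos(w)^2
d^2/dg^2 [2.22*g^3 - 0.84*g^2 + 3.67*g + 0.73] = 13.32*g - 1.68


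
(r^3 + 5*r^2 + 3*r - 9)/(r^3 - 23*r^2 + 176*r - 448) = (r^3 + 5*r^2 + 3*r - 9)/(r^3 - 23*r^2 + 176*r - 448)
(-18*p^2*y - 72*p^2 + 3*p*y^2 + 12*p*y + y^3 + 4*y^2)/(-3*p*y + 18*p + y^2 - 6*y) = (6*p*y + 24*p + y^2 + 4*y)/(y - 6)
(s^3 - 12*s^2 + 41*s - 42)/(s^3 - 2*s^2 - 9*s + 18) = (s - 7)/(s + 3)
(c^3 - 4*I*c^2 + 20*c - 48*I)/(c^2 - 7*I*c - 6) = (c^2 + 2*I*c + 8)/(c - I)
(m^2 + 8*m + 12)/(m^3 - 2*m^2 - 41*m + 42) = (m + 2)/(m^2 - 8*m + 7)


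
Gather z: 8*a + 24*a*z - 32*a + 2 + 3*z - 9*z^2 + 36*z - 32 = -24*a - 9*z^2 + z*(24*a + 39) - 30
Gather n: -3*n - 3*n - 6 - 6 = -6*n - 12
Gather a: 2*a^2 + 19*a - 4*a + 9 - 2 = 2*a^2 + 15*a + 7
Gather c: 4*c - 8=4*c - 8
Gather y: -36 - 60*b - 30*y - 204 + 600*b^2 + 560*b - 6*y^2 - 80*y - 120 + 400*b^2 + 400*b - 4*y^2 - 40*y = 1000*b^2 + 900*b - 10*y^2 - 150*y - 360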